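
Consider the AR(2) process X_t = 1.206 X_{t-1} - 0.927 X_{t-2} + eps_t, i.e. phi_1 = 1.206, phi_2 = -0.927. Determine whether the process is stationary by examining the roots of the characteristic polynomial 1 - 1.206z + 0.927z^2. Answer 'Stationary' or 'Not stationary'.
\text{Stationary}

The AR(p) characteristic polynomial is P(z) = 1 - 1.206z + 0.927z^2.
Stationarity requires all roots to lie outside the unit circle, i.e. |z| > 1 for every root.
Set 1 + (-1.206) z + (0.927) z^2 = 0, i.e. a z^2 + b z + c = 0 with a = 0.927, b = -1.206, c = 1.
Discriminant D = b^2 - 4ac = (-1.206)^2 - 4*(0.927)*1 = 1.454436 - (3.708) = -2.253564.
D < 0, so the roots are the complex-conjugate pair z = (-b +/- i sqrt(-D)) / (2a) = 0.6505 +/- 0.8097i.
For a conjugate pair |z|^2 = z * conj(z) = (product of roots) = c/a = 1/(0.927) = 1.078749, so |z| = sqrt(1.078749) = 1.0386 for both roots.
Moduli of all roots: 1.0386, 1.0386.
All moduli strictly greater than 1? Yes.
Verdict: Stationary.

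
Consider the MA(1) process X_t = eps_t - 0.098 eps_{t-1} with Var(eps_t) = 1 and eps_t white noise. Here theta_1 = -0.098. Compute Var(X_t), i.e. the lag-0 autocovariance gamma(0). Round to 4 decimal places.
\gamma(0) = 1.0096

For an MA(q) process X_t = eps_t + sum_i theta_i eps_{t-i} with
Var(eps_t) = sigma^2, the variance is
  gamma(0) = sigma^2 * (1 + sum_i theta_i^2).
  sum_i theta_i^2 = (-0.098)^2 = 0.009604.
  gamma(0) = 1 * (1 + 0.009604) = 1 * 1.009604 = 1.009604, which rounds to 1.0096.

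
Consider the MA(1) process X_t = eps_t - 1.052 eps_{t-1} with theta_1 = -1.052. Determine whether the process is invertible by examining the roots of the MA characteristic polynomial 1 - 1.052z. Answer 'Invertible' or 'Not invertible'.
\text{Not invertible}

The MA(q) characteristic polynomial is P(z) = 1 - 1.052z.
Invertibility requires all roots to lie outside the unit circle, i.e. |z| > 1 for every root.
This is linear in z: 1 + (-1.052) z = 0  =>  z = -1/(-1.052) = 0.95057,  |z| = 0.95057.
Moduli of all roots: 0.9506.
All moduli strictly greater than 1? No.
Verdict: Not invertible.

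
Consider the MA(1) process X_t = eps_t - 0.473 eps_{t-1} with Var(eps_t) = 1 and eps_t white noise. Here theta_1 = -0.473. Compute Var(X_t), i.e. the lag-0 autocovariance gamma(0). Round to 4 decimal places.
\gamma(0) = 1.2237

For an MA(q) process X_t = eps_t + sum_i theta_i eps_{t-i} with
Var(eps_t) = sigma^2, the variance is
  gamma(0) = sigma^2 * (1 + sum_i theta_i^2).
  sum_i theta_i^2 = (-0.473)^2 = 0.223729.
  gamma(0) = 1 * (1 + 0.223729) = 1 * 1.223729 = 1.223729, which rounds to 1.2237.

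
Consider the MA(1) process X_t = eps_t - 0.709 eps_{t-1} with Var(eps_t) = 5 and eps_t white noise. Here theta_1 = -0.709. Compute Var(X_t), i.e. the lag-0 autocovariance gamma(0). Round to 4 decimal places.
\gamma(0) = 7.5134

For an MA(q) process X_t = eps_t + sum_i theta_i eps_{t-i} with
Var(eps_t) = sigma^2, the variance is
  gamma(0) = sigma^2 * (1 + sum_i theta_i^2).
  sum_i theta_i^2 = (-0.709)^2 = 0.502681.
  gamma(0) = 5 * (1 + 0.502681) = 5 * 1.502681 = 7.513405, which rounds to 7.5134.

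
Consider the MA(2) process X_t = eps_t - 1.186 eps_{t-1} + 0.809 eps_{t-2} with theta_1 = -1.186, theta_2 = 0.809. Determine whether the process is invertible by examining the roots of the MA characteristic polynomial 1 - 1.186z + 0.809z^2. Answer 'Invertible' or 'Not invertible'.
\text{Invertible}

The MA(q) characteristic polynomial is P(z) = 1 - 1.186z + 0.809z^2.
Invertibility requires all roots to lie outside the unit circle, i.e. |z| > 1 for every root.
Set 1 + (-1.186) z + (0.809) z^2 = 0, i.e. a z^2 + b z + c = 0 with a = 0.809, b = -1.186, c = 1.
Discriminant D = b^2 - 4ac = (-1.186)^2 - 4*(0.809)*1 = 1.406596 - (3.236) = -1.829404.
D < 0, so the roots are the complex-conjugate pair z = (-b +/- i sqrt(-D)) / (2a) = 0.733 +/- 0.8359i.
For a conjugate pair |z|^2 = z * conj(z) = (product of roots) = c/a = 1/(0.809) = 1.236094, so |z| = sqrt(1.236094) = 1.1118 for both roots.
Moduli of all roots: 1.1118, 1.1118.
All moduli strictly greater than 1? Yes.
Verdict: Invertible.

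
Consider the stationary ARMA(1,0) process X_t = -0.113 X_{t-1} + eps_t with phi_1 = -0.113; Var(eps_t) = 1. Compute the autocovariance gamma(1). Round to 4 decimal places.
\gamma(1) = -0.1145

Multiply the model equation by X_{t-k} and take expectations. With theta_0 = psi_0 = 1 and psi_j the MA(infinity) weights, this gives
  gamma(k) - sum_i phi_i gamma(k-i) = c_k,
  c_k = sigma^2 * sum_{j=k..q} theta_j psi_{j-k}   (c_k = 0 for k > q),
using gamma(-m) = gamma(m).
Pure AR (q = 0): c_0 = sigma^2 = 1, c_k = 0 for k >= 1.
Equations for k = 0 and k = 1 (AR order 1):
  gamma(0) = phi_1 gamma(1) + c_0
  gamma(1) = phi_1 gamma(0) + c_1
Substituting the second into the first: gamma(0) (1 - phi_1^2) = c_0 + phi_1 c_1, so
  gamma(0) = c_0 / (1 - phi_1^2) = 1 / (1 - (-0.113)^2) = 1 / 0.987231 = 1.012934.
  gamma(1) = phi_1 gamma(0) = (-0.113)(1.012934) = -0.114462.
Therefore gamma(1) = -0.1145 (to 4 decimal places).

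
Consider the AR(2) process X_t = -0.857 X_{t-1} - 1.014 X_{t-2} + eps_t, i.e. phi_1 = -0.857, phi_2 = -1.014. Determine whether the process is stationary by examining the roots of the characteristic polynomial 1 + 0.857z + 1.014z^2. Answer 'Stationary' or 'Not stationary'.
\text{Not stationary}

The AR(p) characteristic polynomial is P(z) = 1 + 0.857z + 1.014z^2.
Stationarity requires all roots to lie outside the unit circle, i.e. |z| > 1 for every root.
Set 1 + (0.857) z + (1.014) z^2 = 0, i.e. a z^2 + b z + c = 0 with a = 1.014, b = 0.857, c = 1.
Discriminant D = b^2 - 4ac = (0.857)^2 - 4*(1.014)*1 = 0.734449 - (4.056) = -3.321551.
D < 0, so the roots are the complex-conjugate pair z = (-b +/- i sqrt(-D)) / (2a) = -0.4226 +/- 0.8987i.
For a conjugate pair |z|^2 = z * conj(z) = (product of roots) = c/a = 1/(1.014) = 0.986193, so |z| = sqrt(0.986193) = 0.9931 for both roots.
Moduli of all roots: 0.9931, 0.9931.
All moduli strictly greater than 1? No.
Verdict: Not stationary.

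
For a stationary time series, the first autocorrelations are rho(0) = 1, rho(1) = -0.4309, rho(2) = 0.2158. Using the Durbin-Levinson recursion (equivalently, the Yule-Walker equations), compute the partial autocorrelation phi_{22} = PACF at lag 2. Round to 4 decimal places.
\phi_{22} = 0.0370

The PACF at lag k is phi_{kk}, the last component of the solution
to the Yule-Walker system G_k phi = r_k where
  (G_k)_{ij} = rho(|i - j|), (r_k)_i = rho(i), i,j = 1..k.
Equivalently, Durbin-Levinson gives phi_{kk} iteratively:
  phi_{11} = rho(1)
  phi_{kk} = [rho(k) - sum_{j=1..k-1} phi_{k-1,j} rho(k-j)]
            / [1 - sum_{j=1..k-1} phi_{k-1,j} rho(j)],
  phi_{k,j} = phi_{k-1,j} - phi_{kk} phi_{k-1,k-j},  j = 1..k-1.
Step k = 1:
  phi_11 = rho(1) = -0.4309.
Step k = 2:
  phi_22 = [rho(2) - phi_11 rho(1)] / [1 - phi_11 rho(1)] = [0.2158 - (-0.4309)(-0.4309)] / [1 - (-0.4309)(-0.4309)]
         = 0.03012519 / 0.81432519 = 0.037.
Therefore phi_{22} = 0.0370.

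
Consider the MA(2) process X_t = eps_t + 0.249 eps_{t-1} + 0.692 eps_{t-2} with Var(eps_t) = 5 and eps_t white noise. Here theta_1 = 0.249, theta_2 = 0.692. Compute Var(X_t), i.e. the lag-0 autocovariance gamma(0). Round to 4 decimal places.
\gamma(0) = 7.7043

For an MA(q) process X_t = eps_t + sum_i theta_i eps_{t-i} with
Var(eps_t) = sigma^2, the variance is
  gamma(0) = sigma^2 * (1 + sum_i theta_i^2).
  sum_i theta_i^2 = (0.249)^2 + (0.692)^2 = 0.062001 + 0.478864 = 0.540865.
  gamma(0) = 5 * (1 + 0.540865) = 5 * 1.540865 = 7.704325, which rounds to 7.7043.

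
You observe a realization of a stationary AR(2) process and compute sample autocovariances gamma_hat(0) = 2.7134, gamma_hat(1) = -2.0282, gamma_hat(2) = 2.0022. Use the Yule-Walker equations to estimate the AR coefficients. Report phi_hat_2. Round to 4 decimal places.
\hat\phi_{2} = 0.4060

The Yule-Walker equations for an AR(p) process read, in matrix form,
  Gamma_p phi = r_p,   with   (Gamma_p)_{ij} = gamma(|i - j|),
                       (r_p)_i = gamma(i),   i,j = 1..p.
Substitute the sample gammas (Toeplitz matrix and right-hand side of size 2):
  Gamma_p = [[2.7134, -2.0282], [-2.0282, 2.7134]]
  r_p     = [-2.0282, 2.0022]
Written out:
  2.7134 phi_1 - 2.0282 phi_2 = -2.0282
  -2.0282 phi_1 + 2.7134 phi_2 = 2.0022
Solve by Cramer's rule:
  det = gamma(0)^2 - gamma(1)^2 = (2.7134)^2 - (-2.0282)^2 = 7.36253956 - 4.11359524 = 3.24894432
  phi_hat_1 = [gamma(1) gamma(0) - gamma(1) gamma(2)] / det = [(-2.0282)(2.7134) - (-2.0282)(2.0022)] / 3.24894432 = -1.44245584 / 3.24894432 = -0.444
  phi_hat_2 = [gamma(0) gamma(2) - gamma(1)^2] / det = [(2.7134)(2.0022) - (-2.0282)^2] / 3.24894432 = 1.31917424 / 3.24894432 = 0.406
So phi_hat = [-0.4440, 0.4060].
Therefore phi_hat_2 = 0.4060.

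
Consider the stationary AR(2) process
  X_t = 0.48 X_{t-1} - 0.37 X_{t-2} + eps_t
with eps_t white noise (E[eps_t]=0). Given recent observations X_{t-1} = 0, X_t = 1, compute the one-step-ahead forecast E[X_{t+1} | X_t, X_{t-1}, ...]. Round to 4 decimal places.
E[X_{t+1} \mid \mathcal F_t] = 0.4800

For an AR(p) model X_t = c + sum_i phi_i X_{t-i} + eps_t, the
one-step-ahead conditional mean is
  E[X_{t+1} | X_t, ...] = c + sum_i phi_i X_{t+1-i}.
Substitute known values:
  E[X_{t+1} | ...] = (0.48) * (1) + (-0.37) * (0)
                   = 0.4800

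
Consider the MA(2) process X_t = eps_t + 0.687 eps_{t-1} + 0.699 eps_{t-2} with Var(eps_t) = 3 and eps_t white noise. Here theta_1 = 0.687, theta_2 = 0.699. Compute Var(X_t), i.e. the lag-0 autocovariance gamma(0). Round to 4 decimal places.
\gamma(0) = 5.8817

For an MA(q) process X_t = eps_t + sum_i theta_i eps_{t-i} with
Var(eps_t) = sigma^2, the variance is
  gamma(0) = sigma^2 * (1 + sum_i theta_i^2).
  sum_i theta_i^2 = (0.687)^2 + (0.699)^2 = 0.471969 + 0.488601 = 0.96057.
  gamma(0) = 3 * (1 + 0.96057) = 3 * 1.96057 = 5.88171, which rounds to 5.8817.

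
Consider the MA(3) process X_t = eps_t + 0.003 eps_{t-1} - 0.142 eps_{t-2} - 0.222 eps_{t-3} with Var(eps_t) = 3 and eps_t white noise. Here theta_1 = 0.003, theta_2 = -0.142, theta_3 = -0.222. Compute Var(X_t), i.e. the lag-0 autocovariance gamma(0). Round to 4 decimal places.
\gamma(0) = 3.2084

For an MA(q) process X_t = eps_t + sum_i theta_i eps_{t-i} with
Var(eps_t) = sigma^2, the variance is
  gamma(0) = sigma^2 * (1 + sum_i theta_i^2).
  sum_i theta_i^2 = (0.003)^2 + (-0.142)^2 + (-0.222)^2 = 0.000009 + 0.020164 + 0.049284 = 0.069457.
  gamma(0) = 3 * (1 + 0.069457) = 3 * 1.069457 = 3.208371, which rounds to 3.2084.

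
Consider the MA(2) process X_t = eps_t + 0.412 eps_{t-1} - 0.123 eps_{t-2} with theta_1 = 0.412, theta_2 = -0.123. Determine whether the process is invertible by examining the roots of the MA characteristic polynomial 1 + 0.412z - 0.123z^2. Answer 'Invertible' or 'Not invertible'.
\text{Invertible}

The MA(q) characteristic polynomial is P(z) = 1 + 0.412z - 0.123z^2.
Invertibility requires all roots to lie outside the unit circle, i.e. |z| > 1 for every root.
Set 1 + (0.412) z + (-0.123) z^2 = 0, i.e. a z^2 + b z + c = 0 with a = -0.123, b = 0.412, c = 1.
Discriminant D = b^2 - 4ac = (0.412)^2 - 4*(-0.123)*1 = 0.169744 - (-0.492) = 0.661744.
D >= 0, so the roots are real: z = (-b +/- sqrt(D)) / (2a) = (-0.412 +/- 0.813476) / (-0.246).
  z_1 = (-0.412 + 0.813476) / (-0.246) = -1.632,   |z_1| = 1.632.
  z_2 = (-0.412 - 0.813476) / (-0.246) = 4.9816,   |z_2| = 4.9816.
Moduli of all roots: 1.6320, 4.9816.
All moduli strictly greater than 1? Yes.
Verdict: Invertible.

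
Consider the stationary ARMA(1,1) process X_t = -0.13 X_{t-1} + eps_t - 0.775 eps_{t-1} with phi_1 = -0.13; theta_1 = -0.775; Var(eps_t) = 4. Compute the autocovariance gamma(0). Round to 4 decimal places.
\gamma(0) = 7.3324

Multiply the model equation by X_{t-k} and take expectations. With theta_0 = psi_0 = 1 and psi_j the MA(infinity) weights, this gives
  gamma(k) - sum_i phi_i gamma(k-i) = c_k,
  c_k = sigma^2 * sum_{j=k..q} theta_j psi_{j-k}   (c_k = 0 for k > q),
using gamma(-m) = gamma(m).
psi-weights needed (psi_j = theta_j + sum_i phi_i psi_{j-i}):
  psi_1 = theta_1 + phi_1 = -0.775 + (-0.13) = -0.905
Right-hand sides:
  c_0 = sigma^2 (1 + theta_1 psi_1) = 4 * (1 + (-0.775)(-0.905)) = 4 * 1.701375 = 6.8055
  c_1 = sigma^2 theta_1 = 4 * (-0.775) = -3.1
  c_2 = 0
Equations for k = 0 and k = 1 (AR order 1):
  gamma(0) = phi_1 gamma(1) + c_0
  gamma(1) = phi_1 gamma(0) + c_1
Substituting the second into the first: gamma(0) (1 - phi_1^2) = c_0 + phi_1 c_1, so
  gamma(0) = (c_0 + phi_1 c_1) / (1 - phi_1^2) = (6.8055 + (-0.13)(-3.1)) / (1 - (-0.13)^2) = 7.2085 / 0.9831 = 7.332418.
Therefore gamma(0) = 7.3324 (to 4 decimal places).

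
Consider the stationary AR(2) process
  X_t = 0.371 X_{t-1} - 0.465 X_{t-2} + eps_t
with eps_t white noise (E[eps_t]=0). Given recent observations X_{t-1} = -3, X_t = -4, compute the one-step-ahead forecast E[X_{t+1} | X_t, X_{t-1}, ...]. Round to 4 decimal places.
E[X_{t+1} \mid \mathcal F_t] = -0.0890

For an AR(p) model X_t = c + sum_i phi_i X_{t-i} + eps_t, the
one-step-ahead conditional mean is
  E[X_{t+1} | X_t, ...] = c + sum_i phi_i X_{t+1-i}.
Substitute known values:
  E[X_{t+1} | ...] = (0.371) * (-4) + (-0.465) * (-3)
                   = -0.0890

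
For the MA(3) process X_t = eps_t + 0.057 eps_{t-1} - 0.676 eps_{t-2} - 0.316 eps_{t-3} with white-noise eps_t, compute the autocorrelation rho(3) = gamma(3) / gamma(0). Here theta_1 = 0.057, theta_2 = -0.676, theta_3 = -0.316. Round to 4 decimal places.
\rho(3) = -0.2026

For an MA(q) process with theta_0 = 1, the autocovariance is
  gamma(k) = sigma^2 * sum_{i=0..q-k} theta_i * theta_{i+k},
and rho(k) = gamma(k) / gamma(0). Sigma^2 cancels.
  numerator   = (1)*(-0.316) = -0.316.
  denominator = (1)^2 + (0.057)^2 + (-0.676)^2 + (-0.316)^2 = 1.560081.
  rho(3) = -0.316 / 1.560081 = -0.2026.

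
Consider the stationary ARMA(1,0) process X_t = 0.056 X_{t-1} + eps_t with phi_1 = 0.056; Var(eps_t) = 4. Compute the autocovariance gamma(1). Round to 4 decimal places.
\gamma(1) = 0.2247

Multiply the model equation by X_{t-k} and take expectations. With theta_0 = psi_0 = 1 and psi_j the MA(infinity) weights, this gives
  gamma(k) - sum_i phi_i gamma(k-i) = c_k,
  c_k = sigma^2 * sum_{j=k..q} theta_j psi_{j-k}   (c_k = 0 for k > q),
using gamma(-m) = gamma(m).
Pure AR (q = 0): c_0 = sigma^2 = 4, c_k = 0 for k >= 1.
Equations for k = 0 and k = 1 (AR order 1):
  gamma(0) = phi_1 gamma(1) + c_0
  gamma(1) = phi_1 gamma(0) + c_1
Substituting the second into the first: gamma(0) (1 - phi_1^2) = c_0 + phi_1 c_1, so
  gamma(0) = c_0 / (1 - phi_1^2) = 4 / (1 - (0.056)^2) = 4 / 0.996864 = 4.012583.
  gamma(1) = phi_1 gamma(0) = (0.056)(4.012583) = 0.224705.
Therefore gamma(1) = 0.2247 (to 4 decimal places).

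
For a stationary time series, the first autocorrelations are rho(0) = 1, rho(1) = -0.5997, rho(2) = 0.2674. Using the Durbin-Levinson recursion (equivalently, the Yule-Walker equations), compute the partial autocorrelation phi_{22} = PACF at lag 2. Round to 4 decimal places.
\phi_{22} = -0.1440

The PACF at lag k is phi_{kk}, the last component of the solution
to the Yule-Walker system G_k phi = r_k where
  (G_k)_{ij} = rho(|i - j|), (r_k)_i = rho(i), i,j = 1..k.
Equivalently, Durbin-Levinson gives phi_{kk} iteratively:
  phi_{11} = rho(1)
  phi_{kk} = [rho(k) - sum_{j=1..k-1} phi_{k-1,j} rho(k-j)]
            / [1 - sum_{j=1..k-1} phi_{k-1,j} rho(j)],
  phi_{k,j} = phi_{k-1,j} - phi_{kk} phi_{k-1,k-j},  j = 1..k-1.
Step k = 1:
  phi_11 = rho(1) = -0.5997.
Step k = 2:
  phi_22 = [rho(2) - phi_11 rho(1)] / [1 - phi_11 rho(1)] = [0.2674 - (-0.5997)(-0.5997)] / [1 - (-0.5997)(-0.5997)]
         = -0.09224009 / 0.64035991 = -0.144.
Therefore phi_{22} = -0.1440.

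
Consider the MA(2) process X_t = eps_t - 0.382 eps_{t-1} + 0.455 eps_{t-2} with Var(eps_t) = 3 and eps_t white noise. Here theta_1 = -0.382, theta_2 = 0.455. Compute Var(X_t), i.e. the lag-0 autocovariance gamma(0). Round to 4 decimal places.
\gamma(0) = 4.0588

For an MA(q) process X_t = eps_t + sum_i theta_i eps_{t-i} with
Var(eps_t) = sigma^2, the variance is
  gamma(0) = sigma^2 * (1 + sum_i theta_i^2).
  sum_i theta_i^2 = (-0.382)^2 + (0.455)^2 = 0.145924 + 0.207025 = 0.352949.
  gamma(0) = 3 * (1 + 0.352949) = 3 * 1.352949 = 4.058847, which rounds to 4.0588.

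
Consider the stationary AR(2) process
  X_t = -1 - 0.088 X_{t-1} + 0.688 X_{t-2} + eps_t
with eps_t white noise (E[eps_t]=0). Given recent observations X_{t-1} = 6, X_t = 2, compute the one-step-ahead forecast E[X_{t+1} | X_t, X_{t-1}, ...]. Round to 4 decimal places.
E[X_{t+1} \mid \mathcal F_t] = 2.9520

For an AR(p) model X_t = c + sum_i phi_i X_{t-i} + eps_t, the
one-step-ahead conditional mean is
  E[X_{t+1} | X_t, ...] = c + sum_i phi_i X_{t+1-i}.
Substitute known values:
  E[X_{t+1} | ...] = -1 + (-0.088) * (2) + (0.688) * (6)
                   = 2.9520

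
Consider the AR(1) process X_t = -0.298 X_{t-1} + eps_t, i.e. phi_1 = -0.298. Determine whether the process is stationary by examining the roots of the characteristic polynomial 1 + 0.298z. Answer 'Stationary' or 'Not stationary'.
\text{Stationary}

The AR(p) characteristic polynomial is P(z) = 1 + 0.298z.
Stationarity requires all roots to lie outside the unit circle, i.e. |z| > 1 for every root.
This is linear in z: 1 + (0.298) z = 0  =>  z = -1/(0.298) = -3.355705,  |z| = 3.355705.
Moduli of all roots: 3.3557.
All moduli strictly greater than 1? Yes.
Verdict: Stationary.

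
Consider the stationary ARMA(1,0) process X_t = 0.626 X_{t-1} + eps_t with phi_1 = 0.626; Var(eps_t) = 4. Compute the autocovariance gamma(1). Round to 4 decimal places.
\gamma(1) = 4.1176

Multiply the model equation by X_{t-k} and take expectations. With theta_0 = psi_0 = 1 and psi_j the MA(infinity) weights, this gives
  gamma(k) - sum_i phi_i gamma(k-i) = c_k,
  c_k = sigma^2 * sum_{j=k..q} theta_j psi_{j-k}   (c_k = 0 for k > q),
using gamma(-m) = gamma(m).
Pure AR (q = 0): c_0 = sigma^2 = 4, c_k = 0 for k >= 1.
Equations for k = 0 and k = 1 (AR order 1):
  gamma(0) = phi_1 gamma(1) + c_0
  gamma(1) = phi_1 gamma(0) + c_1
Substituting the second into the first: gamma(0) (1 - phi_1^2) = c_0 + phi_1 c_1, so
  gamma(0) = c_0 / (1 - phi_1^2) = 4 / (1 - (0.626)^2) = 4 / 0.608124 = 6.577606.
  gamma(1) = phi_1 gamma(0) = (0.626)(6.577606) = 4.117581.
Therefore gamma(1) = 4.1176 (to 4 decimal places).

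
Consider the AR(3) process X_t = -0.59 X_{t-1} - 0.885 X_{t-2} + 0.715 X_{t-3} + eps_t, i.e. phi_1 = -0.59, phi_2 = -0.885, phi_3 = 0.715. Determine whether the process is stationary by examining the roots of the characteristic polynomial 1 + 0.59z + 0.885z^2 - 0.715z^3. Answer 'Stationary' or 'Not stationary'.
\text{Not stationary}

The AR(p) characteristic polynomial is P(z) = 1 + 0.59z + 0.885z^2 - 0.715z^3.
Stationarity requires all roots to lie outside the unit circle, i.e. |z| > 1 for every root.
Degree 3: look for a simple real root z0 first, then factor out (1 - z/z0) and solve the remaining quadratic.
Testing z0 = 2: P(2) = 1 + (0.59)(2) + (0.885)(2)^2 + (-0.715)(2)^3
  = 1 + (1.18) + (3.54) + (-5.72) = 0.  So z_0 = 2 is a root, |z_0| = 2.
Divide out the factor (1 - 0.5 z) = (1 - z/z0) (since 1/z0 = 0.5):
  P(z) = (1 - 0.5 z)(1 + (1.09) z + (1.43) z^2)
  [check: z-coef 1.09 - (0.5) = 0.59; z^2-coef 1.43 - (0.5)(1.09) = 0.885; z^3-coef -(0.5)(1.43) = -0.715.]
Remaining roots from the quadratic factor 1 + (1.09) z + (1.43) z^2:
  Set 1 + (1.09) z + (1.43) z^2 = 0, i.e. a z^2 + b z + c = 0 with a = 1.43, b = 1.09, c = 1.
  Discriminant D = b^2 - 4ac = (1.09)^2 - 4*(1.43)*1 = 1.1881 - (5.72) = -4.5319.
  D < 0, so the roots are the complex-conjugate pair z = (-b +/- i sqrt(-D)) / (2a) = -0.3811 +/- 0.7443i.
  For a conjugate pair |z|^2 = z * conj(z) = (product of roots) = c/a = 1/(1.43) = 0.699301, so |z| = sqrt(0.699301) = 0.8362 for both roots.
Moduli of all roots: 2.0000, 0.8362, 0.8362.
All moduli strictly greater than 1? No.
Verdict: Not stationary.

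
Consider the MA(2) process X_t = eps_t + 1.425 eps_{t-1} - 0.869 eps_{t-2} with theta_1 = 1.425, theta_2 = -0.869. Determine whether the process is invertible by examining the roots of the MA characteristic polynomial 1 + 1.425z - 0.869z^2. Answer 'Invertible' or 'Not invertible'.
\text{Not invertible}

The MA(q) characteristic polynomial is P(z) = 1 + 1.425z - 0.869z^2.
Invertibility requires all roots to lie outside the unit circle, i.e. |z| > 1 for every root.
Set 1 + (1.425) z + (-0.869) z^2 = 0, i.e. a z^2 + b z + c = 0 with a = -0.869, b = 1.425, c = 1.
Discriminant D = b^2 - 4ac = (1.425)^2 - 4*(-0.869)*1 = 2.030625 - (-3.476) = 5.506625.
D >= 0, so the roots are real: z = (-b +/- sqrt(D)) / (2a) = (-1.425 +/- 2.34662) / (-1.738).
  z_1 = (-1.425 + 2.34662) / (-1.738) = -0.5303,   |z_1| = 0.5303.
  z_2 = (-1.425 - 2.34662) / (-1.738) = 2.1701,   |z_2| = 2.1701.
Moduli of all roots: 0.5303, 2.1701.
All moduli strictly greater than 1? No.
Verdict: Not invertible.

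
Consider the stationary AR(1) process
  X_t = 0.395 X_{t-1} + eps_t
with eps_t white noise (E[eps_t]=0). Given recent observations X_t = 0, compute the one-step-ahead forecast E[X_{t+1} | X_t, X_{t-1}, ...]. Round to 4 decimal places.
E[X_{t+1} \mid \mathcal F_t] = 0.0000

For an AR(p) model X_t = c + sum_i phi_i X_{t-i} + eps_t, the
one-step-ahead conditional mean is
  E[X_{t+1} | X_t, ...] = c + sum_i phi_i X_{t+1-i}.
Substitute known values:
  E[X_{t+1} | ...] = (0.395) * (0)
                   = 0.0000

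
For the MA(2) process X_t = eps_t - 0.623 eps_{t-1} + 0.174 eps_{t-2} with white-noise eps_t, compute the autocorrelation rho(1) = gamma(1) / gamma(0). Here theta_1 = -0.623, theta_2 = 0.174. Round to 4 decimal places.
\rho(1) = -0.5157

For an MA(q) process with theta_0 = 1, the autocovariance is
  gamma(k) = sigma^2 * sum_{i=0..q-k} theta_i * theta_{i+k},
and rho(k) = gamma(k) / gamma(0). Sigma^2 cancels.
  numerator   = (1)*(-0.623) + (-0.623)*(0.174) = -0.731402.
  denominator = (1)^2 + (-0.623)^2 + (0.174)^2 = 1.418405.
  rho(1) = -0.731402 / 1.418405 = -0.5157.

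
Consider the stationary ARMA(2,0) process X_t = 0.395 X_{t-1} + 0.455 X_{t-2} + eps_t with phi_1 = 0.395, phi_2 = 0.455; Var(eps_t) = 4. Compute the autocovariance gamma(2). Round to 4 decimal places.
\gamma(2) = 7.8770

Multiply the model equation by X_{t-k} and take expectations. With theta_0 = psi_0 = 1 and psi_j the MA(infinity) weights, this gives
  gamma(k) - sum_i phi_i gamma(k-i) = c_k,
  c_k = sigma^2 * sum_{j=k..q} theta_j psi_{j-k}   (c_k = 0 for k > q),
using gamma(-m) = gamma(m).
Pure AR (q = 0): c_0 = sigma^2 = 4, c_k = 0 for k >= 1.
Equations for k = 0, 1, 2 (AR order 2, c_2 = 0):
  (E0) gamma(0) = phi_1 gamma(1) + phi_2 gamma(2) + c_0
  (E1) gamma(1) = phi_1 gamma(0) + phi_2 gamma(1) + c_1
  (E2) gamma(2) = phi_1 gamma(1) + phi_2 gamma(0)
From (E1): gamma(1) = A gamma(0) + B with
  A = phi_1 / (1 - phi_2) = 0.395 / 0.545 = 0.724771,   B = c_1 / (1 - phi_2) = 0 / 0.545 = 0.
Insert (E2) into (E0): gamma(0) (1 - phi_2^2) = phi_1 (1 + phi_2) gamma(1) + c_0.
  phi_1 (1 + phi_2) = (0.395)(1.455) = 0.574725,   1 - phi_2^2 = 0.792975.
Replace gamma(1) by A gamma(0) + B and collect gamma(0):
  gamma(0) [0.792975 - (0.574725)(0.724771)] = c_0 = 4
  gamma(0) * 0.376431 = 4
  gamma(0) = 4 / 0.376431 = 10.626112.
  gamma(1) = A gamma(0) = (0.724771)(10.626112) = 7.701494.
  gamma(2) = phi_1 gamma(1) + phi_2 gamma(0) = (0.395)(7.701494) + (0.455)(10.626112) = 7.876971.
Therefore gamma(2) = 7.8770 (to 4 decimal places).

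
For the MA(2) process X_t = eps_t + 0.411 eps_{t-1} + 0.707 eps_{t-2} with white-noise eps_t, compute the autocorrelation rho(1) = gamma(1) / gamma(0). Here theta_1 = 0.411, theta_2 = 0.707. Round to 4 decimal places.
\rho(1) = 0.4204

For an MA(q) process with theta_0 = 1, the autocovariance is
  gamma(k) = sigma^2 * sum_{i=0..q-k} theta_i * theta_{i+k},
and rho(k) = gamma(k) / gamma(0). Sigma^2 cancels.
  numerator   = (1)*(0.411) + (0.411)*(0.707) = 0.701577.
  denominator = (1)^2 + (0.411)^2 + (0.707)^2 = 1.66877.
  rho(1) = 0.701577 / 1.66877 = 0.4204.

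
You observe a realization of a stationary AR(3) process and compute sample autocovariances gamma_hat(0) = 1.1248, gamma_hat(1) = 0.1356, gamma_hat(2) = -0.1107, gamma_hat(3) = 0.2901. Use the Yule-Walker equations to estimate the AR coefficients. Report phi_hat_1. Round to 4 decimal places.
\hat\phi_{1} = 0.1680

The Yule-Walker equations for an AR(p) process read, in matrix form,
  Gamma_p phi = r_p,   with   (Gamma_p)_{ij} = gamma(|i - j|),
                       (r_p)_i = gamma(i),   i,j = 1..p.
Substitute the sample gammas (Toeplitz matrix and right-hand side of size 3):
  Gamma_p = [[1.1248, 0.1356, -0.1107], [0.1356, 1.1248, 0.1356], [-0.1107, 0.1356, 1.1248]]
  r_p     = [0.1356, -0.1107, 0.2901]
Written out (R1..R3):
  (R1) 1.1248 phi_1 + 0.1356 phi_2 - 0.1107 phi_3 = 0.1356
  (R2) 0.1356 phi_1 + 1.1248 phi_2 + 0.1356 phi_3 = -0.1107
  (R3) -0.1107 phi_1 + 0.1356 phi_2 + 1.1248 phi_3 = 0.2901
Gaussian elimination:
  R2 <- R2 - (0.1356/1.1248) R1 = R2 - (0.120555) R1:  1.108453 phi_2 + 0.148945 phi_3 = -0.127047
  R3 <- R3 - (-0.1107/1.1248) R1 = R3 - (-0.098417) R1:  0.148945 phi_2 + 1.113905 phi_3 = 0.303445
  R3 <- R3 - (0.148945/1.108453) R2 = R3 - (0.134372) R2:  1.093891 phi_3 = 0.320517
Back-substitution:
  phi_hat_3 = 0.320517 / 1.093891 = 0.293006
  phi_hat_2 = (-0.127047 - (0.148945)(0.293006)) / 1.108453 = -0.153989
  phi_hat_1 = (0.1356 - (0.1356)(-0.153989) - (-0.1107)(0.293006)) / 1.1248 = 0.167956
So phi_hat = [0.1680, -0.1540, 0.2930].
Therefore phi_hat_1 = 0.1680.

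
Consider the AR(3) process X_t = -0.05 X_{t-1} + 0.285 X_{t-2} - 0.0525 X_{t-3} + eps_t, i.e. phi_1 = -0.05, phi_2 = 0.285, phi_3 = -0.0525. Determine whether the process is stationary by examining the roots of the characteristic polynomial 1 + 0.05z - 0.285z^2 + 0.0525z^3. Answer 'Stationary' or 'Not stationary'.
\text{Stationary}

The AR(p) characteristic polynomial is P(z) = 1 + 0.05z - 0.285z^2 + 0.0525z^3.
Stationarity requires all roots to lie outside the unit circle, i.e. |z| > 1 for every root.
Degree 3: look for a simple real root z0 first, then factor out (1 - z/z0) and solve the remaining quadratic.
Testing z0 = 4: P(4) = 1 + (0.05)(4) + (-0.285)(4)^2 + (0.0525)(4)^3
  = 1 + (0.2) + (-4.56) + (3.36) = 0.  So z_0 = 4 is a root, |z_0| = 4.
Divide out the factor (1 - 0.25 z) = (1 - z/z0) (since 1/z0 = 0.25):
  P(z) = (1 - 0.25 z)(1 + (0.3) z + (-0.21) z^2)
  [check: z-coef 0.3 - (0.25) = 0.05; z^2-coef -0.21 - (0.25)(0.3) = -0.285; z^3-coef -(0.25)(-0.21) = 0.0525.]
Remaining roots from the quadratic factor 1 + (0.3) z + (-0.21) z^2:
  Set 1 + (0.3) z + (-0.21) z^2 = 0, i.e. a z^2 + b z + c = 0 with a = -0.21, b = 0.3, c = 1.
  Discriminant D = b^2 - 4ac = (0.3)^2 - 4*(-0.21)*1 = 0.09 - (-0.84) = 0.93.
  D >= 0, so the roots are real: z = (-b +/- sqrt(D)) / (2a) = (-0.3 +/- 0.964365) / (-0.42).
    z_1 = (-0.3 + 0.964365) / (-0.42) = -1.5818,   |z_1| = 1.5818.
    z_2 = (-0.3 - 0.964365) / (-0.42) = 3.0104,   |z_2| = 3.0104.
Moduli of all roots: 4.0000, 1.5818, 3.0104.
All moduli strictly greater than 1? Yes.
Verdict: Stationary.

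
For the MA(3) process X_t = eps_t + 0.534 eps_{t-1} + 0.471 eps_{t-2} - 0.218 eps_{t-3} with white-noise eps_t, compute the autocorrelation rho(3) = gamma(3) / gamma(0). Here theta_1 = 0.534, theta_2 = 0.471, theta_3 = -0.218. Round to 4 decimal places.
\rho(3) = -0.1402

For an MA(q) process with theta_0 = 1, the autocovariance is
  gamma(k) = sigma^2 * sum_{i=0..q-k} theta_i * theta_{i+k},
and rho(k) = gamma(k) / gamma(0). Sigma^2 cancels.
  numerator   = (1)*(-0.218) = -0.218.
  denominator = (1)^2 + (0.534)^2 + (0.471)^2 + (-0.218)^2 = 1.554521.
  rho(3) = -0.218 / 1.554521 = -0.1402.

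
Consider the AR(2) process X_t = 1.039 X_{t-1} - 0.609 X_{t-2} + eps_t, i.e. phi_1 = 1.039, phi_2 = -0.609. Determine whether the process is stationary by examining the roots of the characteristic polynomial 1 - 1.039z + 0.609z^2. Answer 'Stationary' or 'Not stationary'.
\text{Stationary}

The AR(p) characteristic polynomial is P(z) = 1 - 1.039z + 0.609z^2.
Stationarity requires all roots to lie outside the unit circle, i.e. |z| > 1 for every root.
Set 1 + (-1.039) z + (0.609) z^2 = 0, i.e. a z^2 + b z + c = 0 with a = 0.609, b = -1.039, c = 1.
Discriminant D = b^2 - 4ac = (-1.039)^2 - 4*(0.609)*1 = 1.079521 - (2.436) = -1.356479.
D < 0, so the roots are the complex-conjugate pair z = (-b +/- i sqrt(-D)) / (2a) = 0.853 +/- 0.9562i.
For a conjugate pair |z|^2 = z * conj(z) = (product of roots) = c/a = 1/(0.609) = 1.642036, so |z| = sqrt(1.642036) = 1.2814 for both roots.
Moduli of all roots: 1.2814, 1.2814.
All moduli strictly greater than 1? Yes.
Verdict: Stationary.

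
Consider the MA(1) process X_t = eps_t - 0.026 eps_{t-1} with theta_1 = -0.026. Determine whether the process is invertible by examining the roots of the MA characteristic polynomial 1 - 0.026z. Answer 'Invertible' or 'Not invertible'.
\text{Invertible}

The MA(q) characteristic polynomial is P(z) = 1 - 0.026z.
Invertibility requires all roots to lie outside the unit circle, i.e. |z| > 1 for every root.
This is linear in z: 1 + (-0.026) z = 0  =>  z = -1/(-0.026) = 38.461538,  |z| = 38.461538.
Moduli of all roots: 38.4615.
All moduli strictly greater than 1? Yes.
Verdict: Invertible.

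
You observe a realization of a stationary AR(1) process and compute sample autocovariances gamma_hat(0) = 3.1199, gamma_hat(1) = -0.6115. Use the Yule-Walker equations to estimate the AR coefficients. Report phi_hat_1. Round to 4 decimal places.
\hat\phi_{1} = -0.1960

The Yule-Walker equations for an AR(p) process read, in matrix form,
  Gamma_p phi = r_p,   with   (Gamma_p)_{ij} = gamma(|i - j|),
                       (r_p)_i = gamma(i),   i,j = 1..p.
Substitute the sample gammas (Toeplitz matrix and right-hand side of size 1):
  Gamma_p = [[3.1199]]
  r_p     = [-0.6115]
With p = 1 this is the single equation gamma(0) phi_1 = gamma(1):
  phi_hat_1 = gamma(1) / gamma(0) = -0.6115 / 3.1199 = -0.1960.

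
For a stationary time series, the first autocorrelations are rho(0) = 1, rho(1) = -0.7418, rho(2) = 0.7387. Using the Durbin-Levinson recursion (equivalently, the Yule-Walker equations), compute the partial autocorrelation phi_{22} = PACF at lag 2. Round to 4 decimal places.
\phi_{22} = 0.4190

The PACF at lag k is phi_{kk}, the last component of the solution
to the Yule-Walker system G_k phi = r_k where
  (G_k)_{ij} = rho(|i - j|), (r_k)_i = rho(i), i,j = 1..k.
Equivalently, Durbin-Levinson gives phi_{kk} iteratively:
  phi_{11} = rho(1)
  phi_{kk} = [rho(k) - sum_{j=1..k-1} phi_{k-1,j} rho(k-j)]
            / [1 - sum_{j=1..k-1} phi_{k-1,j} rho(j)],
  phi_{k,j} = phi_{k-1,j} - phi_{kk} phi_{k-1,k-j},  j = 1..k-1.
Step k = 1:
  phi_11 = rho(1) = -0.7418.
Step k = 2:
  phi_22 = [rho(2) - phi_11 rho(1)] / [1 - phi_11 rho(1)] = [0.7387 - (-0.7418)(-0.7418)] / [1 - (-0.7418)(-0.7418)]
         = 0.18843276 / 0.44973276 = 0.419.
Therefore phi_{22} = 0.4190.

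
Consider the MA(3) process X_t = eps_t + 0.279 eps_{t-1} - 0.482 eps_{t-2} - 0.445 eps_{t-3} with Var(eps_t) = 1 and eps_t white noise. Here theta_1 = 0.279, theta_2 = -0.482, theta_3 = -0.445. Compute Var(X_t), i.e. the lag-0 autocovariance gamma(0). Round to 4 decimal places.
\gamma(0) = 1.5082

For an MA(q) process X_t = eps_t + sum_i theta_i eps_{t-i} with
Var(eps_t) = sigma^2, the variance is
  gamma(0) = sigma^2 * (1 + sum_i theta_i^2).
  sum_i theta_i^2 = (0.279)^2 + (-0.482)^2 + (-0.445)^2 = 0.077841 + 0.232324 + 0.198025 = 0.50819.
  gamma(0) = 1 * (1 + 0.50819) = 1 * 1.50819 = 1.50819, which rounds to 1.5082.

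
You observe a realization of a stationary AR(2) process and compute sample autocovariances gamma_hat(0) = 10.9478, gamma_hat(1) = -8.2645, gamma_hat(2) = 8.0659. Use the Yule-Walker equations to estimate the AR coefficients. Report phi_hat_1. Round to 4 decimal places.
\hat\phi_{1} = -0.4620

The Yule-Walker equations for an AR(p) process read, in matrix form,
  Gamma_p phi = r_p,   with   (Gamma_p)_{ij} = gamma(|i - j|),
                       (r_p)_i = gamma(i),   i,j = 1..p.
Substitute the sample gammas (Toeplitz matrix and right-hand side of size 2):
  Gamma_p = [[10.9478, -8.2645], [-8.2645, 10.9478]]
  r_p     = [-8.2645, 8.0659]
Written out:
  10.9478 phi_1 - 8.2645 phi_2 = -8.2645
  -8.2645 phi_1 + 10.9478 phi_2 = 8.0659
Solve by Cramer's rule:
  det = gamma(0)^2 - gamma(1)^2 = (10.9478)^2 - (-8.2645)^2 = 119.85432484 - 68.30196025 = 51.55236459
  phi_hat_1 = [gamma(1) gamma(0) - gamma(1) gamma(2)] / det = [(-8.2645)(10.9478) - (-8.2645)(8.0659)] / 51.55236459 = -23.81746255 / 51.55236459 = -0.462
  phi_hat_2 = [gamma(0) gamma(2) - gamma(1)^2] / det = [(10.9478)(8.0659) - (-8.2645)^2] / 51.55236459 = 20.00189977 / 51.55236459 = 0.388
So phi_hat = [-0.4620, 0.3880].
Therefore phi_hat_1 = -0.4620.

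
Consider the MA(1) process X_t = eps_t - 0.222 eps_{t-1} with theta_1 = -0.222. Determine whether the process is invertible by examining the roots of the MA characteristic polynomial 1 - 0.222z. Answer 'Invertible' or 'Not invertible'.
\text{Invertible}

The MA(q) characteristic polynomial is P(z) = 1 - 0.222z.
Invertibility requires all roots to lie outside the unit circle, i.e. |z| > 1 for every root.
This is linear in z: 1 + (-0.222) z = 0  =>  z = -1/(-0.222) = 4.504505,  |z| = 4.504505.
Moduli of all roots: 4.5045.
All moduli strictly greater than 1? Yes.
Verdict: Invertible.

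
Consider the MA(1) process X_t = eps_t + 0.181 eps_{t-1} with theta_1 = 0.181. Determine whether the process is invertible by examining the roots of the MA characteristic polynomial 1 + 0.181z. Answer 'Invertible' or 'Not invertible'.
\text{Invertible}

The MA(q) characteristic polynomial is P(z) = 1 + 0.181z.
Invertibility requires all roots to lie outside the unit circle, i.e. |z| > 1 for every root.
This is linear in z: 1 + (0.181) z = 0  =>  z = -1/(0.181) = -5.524862,  |z| = 5.524862.
Moduli of all roots: 5.5249.
All moduli strictly greater than 1? Yes.
Verdict: Invertible.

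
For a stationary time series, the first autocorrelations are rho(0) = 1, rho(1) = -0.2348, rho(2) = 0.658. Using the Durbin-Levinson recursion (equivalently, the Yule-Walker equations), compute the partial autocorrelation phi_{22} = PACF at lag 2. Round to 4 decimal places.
\phi_{22} = 0.6380

The PACF at lag k is phi_{kk}, the last component of the solution
to the Yule-Walker system G_k phi = r_k where
  (G_k)_{ij} = rho(|i - j|), (r_k)_i = rho(i), i,j = 1..k.
Equivalently, Durbin-Levinson gives phi_{kk} iteratively:
  phi_{11} = rho(1)
  phi_{kk} = [rho(k) - sum_{j=1..k-1} phi_{k-1,j} rho(k-j)]
            / [1 - sum_{j=1..k-1} phi_{k-1,j} rho(j)],
  phi_{k,j} = phi_{k-1,j} - phi_{kk} phi_{k-1,k-j},  j = 1..k-1.
Step k = 1:
  phi_11 = rho(1) = -0.2348.
Step k = 2:
  phi_22 = [rho(2) - phi_11 rho(1)] / [1 - phi_11 rho(1)] = [0.658 - (-0.2348)(-0.2348)] / [1 - (-0.2348)(-0.2348)]
         = 0.60286896 / 0.94486896 = 0.638.
Therefore phi_{22} = 0.6380.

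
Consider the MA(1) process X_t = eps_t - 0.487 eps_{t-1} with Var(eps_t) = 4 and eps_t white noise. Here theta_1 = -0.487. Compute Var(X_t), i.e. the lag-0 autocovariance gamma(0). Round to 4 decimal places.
\gamma(0) = 4.9487

For an MA(q) process X_t = eps_t + sum_i theta_i eps_{t-i} with
Var(eps_t) = sigma^2, the variance is
  gamma(0) = sigma^2 * (1 + sum_i theta_i^2).
  sum_i theta_i^2 = (-0.487)^2 = 0.237169.
  gamma(0) = 4 * (1 + 0.237169) = 4 * 1.237169 = 4.948676, which rounds to 4.9487.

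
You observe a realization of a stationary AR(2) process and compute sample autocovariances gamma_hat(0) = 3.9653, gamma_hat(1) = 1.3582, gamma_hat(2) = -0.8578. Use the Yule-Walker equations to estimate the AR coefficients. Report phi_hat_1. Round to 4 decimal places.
\hat\phi_{1} = 0.4720

The Yule-Walker equations for an AR(p) process read, in matrix form,
  Gamma_p phi = r_p,   with   (Gamma_p)_{ij} = gamma(|i - j|),
                       (r_p)_i = gamma(i),   i,j = 1..p.
Substitute the sample gammas (Toeplitz matrix and right-hand side of size 2):
  Gamma_p = [[3.9653, 1.3582], [1.3582, 3.9653]]
  r_p     = [1.3582, -0.8578]
Written out:
  3.9653 phi_1 + 1.3582 phi_2 = 1.3582
  1.3582 phi_1 + 3.9653 phi_2 = -0.8578
Solve by Cramer's rule:
  det = gamma(0)^2 - gamma(1)^2 = (3.9653)^2 - (1.3582)^2 = 15.72360409 - 1.84470724 = 13.87889685
  phi_hat_1 = [gamma(1) gamma(0) - gamma(1) gamma(2)] / det = [(1.3582)(3.9653) - (1.3582)(-0.8578)] / 13.87889685 = 6.55073442 / 13.87889685 = 0.472
  phi_hat_2 = [gamma(0) gamma(2) - gamma(1)^2] / det = [(3.9653)(-0.8578) - (1.3582)^2] / 13.87889685 = -5.24614158 / 13.87889685 = -0.378
So phi_hat = [0.4720, -0.3780].
Therefore phi_hat_1 = 0.4720.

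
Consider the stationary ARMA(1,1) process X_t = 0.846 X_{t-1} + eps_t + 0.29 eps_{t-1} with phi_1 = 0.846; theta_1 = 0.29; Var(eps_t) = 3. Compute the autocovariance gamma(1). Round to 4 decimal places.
\gamma(1) = 14.9292

Multiply the model equation by X_{t-k} and take expectations. With theta_0 = psi_0 = 1 and psi_j the MA(infinity) weights, this gives
  gamma(k) - sum_i phi_i gamma(k-i) = c_k,
  c_k = sigma^2 * sum_{j=k..q} theta_j psi_{j-k}   (c_k = 0 for k > q),
using gamma(-m) = gamma(m).
psi-weights needed (psi_j = theta_j + sum_i phi_i psi_{j-i}):
  psi_1 = theta_1 + phi_1 = 0.29 + (0.846) = 1.136
Right-hand sides:
  c_0 = sigma^2 (1 + theta_1 psi_1) = 3 * (1 + (0.29)(1.136)) = 3 * 1.32944 = 3.98832
  c_1 = sigma^2 theta_1 = 3 * (0.29) = 0.87
  c_2 = 0
Equations for k = 0 and k = 1 (AR order 1):
  gamma(0) = phi_1 gamma(1) + c_0
  gamma(1) = phi_1 gamma(0) + c_1
Substituting the second into the first: gamma(0) (1 - phi_1^2) = c_0 + phi_1 c_1, so
  gamma(0) = (c_0 + phi_1 c_1) / (1 - phi_1^2) = (3.98832 + (0.846)(0.87)) / (1 - (0.846)^2) = 4.72434 / 0.284284 = 16.618382.
  gamma(1) = phi_1 gamma(0) + c_1 = (0.846)(16.618382) + (0.87) = 14.929151.
Therefore gamma(1) = 14.9292 (to 4 decimal places).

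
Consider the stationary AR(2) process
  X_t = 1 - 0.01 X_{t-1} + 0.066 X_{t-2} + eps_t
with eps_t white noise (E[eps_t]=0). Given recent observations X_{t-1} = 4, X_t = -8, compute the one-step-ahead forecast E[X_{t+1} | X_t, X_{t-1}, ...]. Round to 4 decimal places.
E[X_{t+1} \mid \mathcal F_t] = 1.3440

For an AR(p) model X_t = c + sum_i phi_i X_{t-i} + eps_t, the
one-step-ahead conditional mean is
  E[X_{t+1} | X_t, ...] = c + sum_i phi_i X_{t+1-i}.
Substitute known values:
  E[X_{t+1} | ...] = 1 + (-0.01) * (-8) + (0.066) * (4)
                   = 1.3440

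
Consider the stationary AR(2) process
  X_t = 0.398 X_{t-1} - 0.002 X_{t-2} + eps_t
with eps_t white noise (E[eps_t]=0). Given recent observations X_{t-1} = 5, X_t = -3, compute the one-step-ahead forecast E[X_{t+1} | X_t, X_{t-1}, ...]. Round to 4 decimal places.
E[X_{t+1} \mid \mathcal F_t] = -1.2040

For an AR(p) model X_t = c + sum_i phi_i X_{t-i} + eps_t, the
one-step-ahead conditional mean is
  E[X_{t+1} | X_t, ...] = c + sum_i phi_i X_{t+1-i}.
Substitute known values:
  E[X_{t+1} | ...] = (0.398) * (-3) + (-0.002) * (5)
                   = -1.2040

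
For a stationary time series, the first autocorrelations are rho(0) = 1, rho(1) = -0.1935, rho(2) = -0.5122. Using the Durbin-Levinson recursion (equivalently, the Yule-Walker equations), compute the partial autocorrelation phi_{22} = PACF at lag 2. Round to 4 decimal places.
\phi_{22} = -0.5710

The PACF at lag k is phi_{kk}, the last component of the solution
to the Yule-Walker system G_k phi = r_k where
  (G_k)_{ij} = rho(|i - j|), (r_k)_i = rho(i), i,j = 1..k.
Equivalently, Durbin-Levinson gives phi_{kk} iteratively:
  phi_{11} = rho(1)
  phi_{kk} = [rho(k) - sum_{j=1..k-1} phi_{k-1,j} rho(k-j)]
            / [1 - sum_{j=1..k-1} phi_{k-1,j} rho(j)],
  phi_{k,j} = phi_{k-1,j} - phi_{kk} phi_{k-1,k-j},  j = 1..k-1.
Step k = 1:
  phi_11 = rho(1) = -0.1935.
Step k = 2:
  phi_22 = [rho(2) - phi_11 rho(1)] / [1 - phi_11 rho(1)] = [-0.5122 - (-0.1935)(-0.1935)] / [1 - (-0.1935)(-0.1935)]
         = -0.54964225 / 0.96255775 = -0.571.
Therefore phi_{22} = -0.5710.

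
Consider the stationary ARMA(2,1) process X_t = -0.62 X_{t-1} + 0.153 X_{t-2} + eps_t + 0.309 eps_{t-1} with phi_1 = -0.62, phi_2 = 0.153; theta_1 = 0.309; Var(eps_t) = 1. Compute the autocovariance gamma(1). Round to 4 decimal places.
\gamma(1) = -0.6736

Multiply the model equation by X_{t-k} and take expectations. With theta_0 = psi_0 = 1 and psi_j the MA(infinity) weights, this gives
  gamma(k) - sum_i phi_i gamma(k-i) = c_k,
  c_k = sigma^2 * sum_{j=k..q} theta_j psi_{j-k}   (c_k = 0 for k > q),
using gamma(-m) = gamma(m).
psi-weights needed (psi_j = theta_j + sum_i phi_i psi_{j-i}):
  psi_1 = theta_1 + phi_1 = 0.309 + (-0.62) = -0.311
Right-hand sides:
  c_0 = sigma^2 (1 + theta_1 psi_1) = 1 * (1 + (0.309)(-0.311)) = 1 * 0.903901 = 0.903901
  c_1 = sigma^2 theta_1 = 1 * (0.309) = 0.309
  c_2 = 0
Equations for k = 0, 1, 2 (AR order 2, c_2 = 0):
  (E0) gamma(0) = phi_1 gamma(1) + phi_2 gamma(2) + c_0
  (E1) gamma(1) = phi_1 gamma(0) + phi_2 gamma(1) + c_1
  (E2) gamma(2) = phi_1 gamma(1) + phi_2 gamma(0)
From (E1): gamma(1) = A gamma(0) + B with
  A = phi_1 / (1 - phi_2) = -0.62 / 0.847 = -0.731995,   B = c_1 / (1 - phi_2) = 0.309 / 0.847 = 0.364817.
Insert (E2) into (E0): gamma(0) (1 - phi_2^2) = phi_1 (1 + phi_2) gamma(1) + c_0.
  phi_1 (1 + phi_2) = (-0.62)(1.153) = -0.71486,   1 - phi_2^2 = 0.976591.
Replace gamma(1) by A gamma(0) + B and collect gamma(0):
  gamma(0) [0.976591 - (-0.71486)(-0.731995)] = (-0.71486)(0.364817) + 0.903901
  gamma(0) * 0.453317 = 0.643108
  gamma(0) = 0.643108 / 0.453317 = 1.418672.
  gamma(1) = A gamma(0) + B = (-0.731995)(1.418672) + (0.364817) = -0.673644.
Therefore gamma(1) = -0.6736 (to 4 decimal places).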